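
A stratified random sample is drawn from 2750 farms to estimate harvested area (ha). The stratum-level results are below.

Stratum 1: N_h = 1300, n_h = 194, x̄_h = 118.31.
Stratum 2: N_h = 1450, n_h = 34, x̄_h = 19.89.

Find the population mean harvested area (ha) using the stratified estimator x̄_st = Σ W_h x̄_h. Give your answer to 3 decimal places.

N = Σ N_h = 2750. Stratum weights W_h = N_h/N.
x̄_st = (1300·118.31 + 1450·19.89) / 2750 = 66.41582

x̄_st ≈ 66.416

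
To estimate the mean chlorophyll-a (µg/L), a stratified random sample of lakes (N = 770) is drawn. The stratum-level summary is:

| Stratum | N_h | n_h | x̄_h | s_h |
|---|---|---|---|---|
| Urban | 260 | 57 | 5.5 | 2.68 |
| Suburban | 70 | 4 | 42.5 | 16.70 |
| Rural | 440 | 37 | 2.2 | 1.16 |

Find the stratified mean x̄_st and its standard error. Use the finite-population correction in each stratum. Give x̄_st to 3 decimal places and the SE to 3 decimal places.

x̄_st ≈ 6.978, SE ≈ 0.752

x̄_st = Σ W_h x̄_h = (260·5.5 + 70·42.5 + 440·2.2)/770 = 6.97792
V̂(x̄_st) = Σ W_h² (1 − n_h/N_h) s_h²/n_h, with W_h = N_h/N and N = 770:
  stratum Urban: (260/770)²·(1 − 57/260)·2.68²/57 = 0.0112172
  stratum Suburban: (70/770)²·(1 − 4/70)·16.70²/4 = 0.543292
  stratum Rural: (440/770)²·(1 − 37/440)·1.16²/37 = 0.0108765
V̂(x̄_st) = 0.565386
SE(x̄_st) = √0.565386 = 0.751921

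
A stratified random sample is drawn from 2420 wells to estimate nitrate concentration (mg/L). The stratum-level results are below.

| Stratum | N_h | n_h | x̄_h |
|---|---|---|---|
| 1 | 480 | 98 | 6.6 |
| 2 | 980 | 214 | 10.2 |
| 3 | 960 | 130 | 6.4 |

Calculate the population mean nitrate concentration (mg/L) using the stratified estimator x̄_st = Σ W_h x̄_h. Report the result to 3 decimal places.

x̄_st ≈ 7.979

N = Σ N_h = 2420. Stratum weights W_h = N_h/N.
x̄_st = (480·6.6 + 980·10.2 + 960·6.4) / 2420 = 7.97851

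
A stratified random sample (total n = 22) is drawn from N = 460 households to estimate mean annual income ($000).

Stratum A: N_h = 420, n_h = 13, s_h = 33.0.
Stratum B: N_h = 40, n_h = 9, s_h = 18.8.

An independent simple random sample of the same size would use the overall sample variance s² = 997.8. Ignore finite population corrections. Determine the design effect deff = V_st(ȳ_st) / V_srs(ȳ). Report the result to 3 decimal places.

V̂(ȳ_st) = Σ W_h² s_h²/n_h, with W_h = N_h/N and N = 460:
  stratum A: (420/460)²·33.0²/13 = 69.8341
  stratum B: (40/460)²·18.8²/9 = 0.296946
V_st = 70.131
V_srs = s²/n = 997.8/22 = 45.3545
deff = V_st / V_srs = 70.131/45.3545 = 1.5463

deff ≈ 1.546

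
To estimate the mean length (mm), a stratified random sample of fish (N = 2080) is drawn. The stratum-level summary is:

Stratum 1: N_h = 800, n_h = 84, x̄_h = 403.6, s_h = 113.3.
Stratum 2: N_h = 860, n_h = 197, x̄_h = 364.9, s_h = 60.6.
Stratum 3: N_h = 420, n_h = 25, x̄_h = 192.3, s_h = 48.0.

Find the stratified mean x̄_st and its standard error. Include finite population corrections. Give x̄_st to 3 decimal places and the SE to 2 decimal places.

x̄_st = Σ W_h x̄_h = (800·403.6 + 860·364.9 + 420·192.3)/2080 = 344.93269
V̂(x̄_st) = Σ W_h² (1 − n_h/N_h) s_h²/n_h, with W_h = N_h/N and N = 2080:
  stratum 1: (800/2080)²·(1 − 84/800)·113.3²/84 = 20.2328
  stratum 2: (860/2080)²·(1 − 197/860)·60.6²/197 = 2.45677
  stratum 3: (420/2080)²·(1 − 25/420)·48.0²/25 = 3.53396
V̂(x̄_st) = 26.2236
SE(x̄_st) = √26.2236 = 5.1209

x̄_st ≈ 344.933, SE ≈ 5.12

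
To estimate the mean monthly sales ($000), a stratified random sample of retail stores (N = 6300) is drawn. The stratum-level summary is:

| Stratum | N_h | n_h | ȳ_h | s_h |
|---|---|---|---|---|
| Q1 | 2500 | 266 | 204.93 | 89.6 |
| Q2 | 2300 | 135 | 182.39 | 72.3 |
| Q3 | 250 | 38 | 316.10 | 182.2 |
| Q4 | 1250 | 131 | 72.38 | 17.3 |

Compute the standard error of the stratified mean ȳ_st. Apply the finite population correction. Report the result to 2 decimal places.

SE(ȳ_st) ≈ 3.22

V̂(ȳ_st) = Σ W_h² (1 − n_h/N_h) s_h²/n_h, with W_h = N_h/N and N = 6300:
  stratum Q1: (2500/6300)²·(1 − 266/2500)·89.6²/266 = 4.24694
  stratum Q2: (2300/6300)²·(1 − 135/2300)·72.3²/135 = 4.85789
  stratum Q3: (250/6300)²·(1 − 38/250)·182.2²/38 = 1.16656
  stratum Q4: (1250/6300)²·(1 − 131/1250)·17.3²/131 = 0.0805156
V̂(ȳ_st) = 10.3519
SE(ȳ_st) = √10.3519 = 3.21744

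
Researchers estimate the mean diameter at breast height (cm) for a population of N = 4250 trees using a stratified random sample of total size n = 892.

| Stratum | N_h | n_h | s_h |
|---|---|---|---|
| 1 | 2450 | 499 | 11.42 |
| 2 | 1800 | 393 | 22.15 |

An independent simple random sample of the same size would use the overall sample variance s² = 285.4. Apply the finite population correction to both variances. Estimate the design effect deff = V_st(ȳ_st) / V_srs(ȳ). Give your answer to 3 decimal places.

deff ≈ 0.966

V̂(ȳ_st) = Σ W_h² (1 − n_h/N_h) s_h²/n_h, with W_h = N_h/N and N = 4250:
  stratum 1: (2450/4250)²·(1 − 499/2450)·11.42²/499 = 0.0691635
  stratum 2: (1800/4250)²·(1 − 393/1800)·22.15²/393 = 0.175043
V_st = 0.244206
V_srs = (1 − 892/4250)·285.4/892 = 0.252802
deff = V_st / V_srs = 0.244206/0.252802 = 0.9660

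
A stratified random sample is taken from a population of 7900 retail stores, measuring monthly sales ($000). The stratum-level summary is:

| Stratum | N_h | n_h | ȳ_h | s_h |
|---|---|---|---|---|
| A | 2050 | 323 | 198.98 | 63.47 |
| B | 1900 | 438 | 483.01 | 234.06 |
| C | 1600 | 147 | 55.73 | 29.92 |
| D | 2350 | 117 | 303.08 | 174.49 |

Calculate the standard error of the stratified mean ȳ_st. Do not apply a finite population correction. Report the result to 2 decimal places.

SE(ȳ_st) ≈ 5.60

V̂(ȳ_st) = Σ W_h² s_h²/n_h, with W_h = N_h/N and N = 7900:
  stratum A: (2050/7900)²·63.47²/323 = 0.839823
  stratum B: (1900/7900)²·234.06²/438 = 7.23491
  stratum C: (1600/7900)²·29.92²/147 = 0.2498
  stratum D: (2350/7900)²·174.49²/117 = 23.027
V̂(ȳ_st) = 31.3515
SE(ȳ_st) = √31.3515 = 5.59924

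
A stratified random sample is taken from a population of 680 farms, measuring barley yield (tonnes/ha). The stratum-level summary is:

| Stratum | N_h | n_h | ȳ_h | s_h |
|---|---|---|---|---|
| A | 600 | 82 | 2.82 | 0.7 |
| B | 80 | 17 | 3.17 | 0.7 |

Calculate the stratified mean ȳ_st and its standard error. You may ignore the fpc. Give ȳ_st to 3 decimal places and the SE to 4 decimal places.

ȳ_st ≈ 2.861, SE ≈ 0.0711

ȳ_st = Σ W_h ȳ_h = (600·2.82 + 80·3.17)/680 = 2.86118
V̂(ȳ_st) = Σ W_h² s_h²/n_h, with W_h = N_h/N and N = 680:
  stratum A: (600/680)²·0.7²/82 = 0.00465229
  stratum B: (80/680)²·0.7²/17 = 0.000398942
V̂(ȳ_st) = 0.00505123
SE(ȳ_st) = √0.00505123 = 0.071072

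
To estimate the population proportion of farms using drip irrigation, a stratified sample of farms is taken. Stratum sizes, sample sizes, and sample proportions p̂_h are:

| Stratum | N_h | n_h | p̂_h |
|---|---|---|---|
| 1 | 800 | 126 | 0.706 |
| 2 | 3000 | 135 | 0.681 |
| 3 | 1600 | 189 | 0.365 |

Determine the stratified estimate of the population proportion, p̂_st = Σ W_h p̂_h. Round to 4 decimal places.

p̂_st ≈ 0.5911

N = 5400; stratum weights W_h = N_h/N.
p̂_st = Σ W_h p̂_h = (800·0.706 + 3000·0.681 + 1600·0.365)/5400 = 0.59107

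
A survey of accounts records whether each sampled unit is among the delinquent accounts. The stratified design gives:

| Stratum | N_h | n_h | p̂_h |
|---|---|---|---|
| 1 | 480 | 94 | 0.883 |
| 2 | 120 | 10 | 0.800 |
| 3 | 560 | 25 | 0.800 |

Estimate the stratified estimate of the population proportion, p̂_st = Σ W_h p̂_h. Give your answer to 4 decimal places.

N = 1160; stratum weights W_h = N_h/N.
p̂_st = Σ W_h p̂_h = (480·0.883 + 120·0.800 + 560·0.800)/1160 = 0.83434

p̂_st ≈ 0.8343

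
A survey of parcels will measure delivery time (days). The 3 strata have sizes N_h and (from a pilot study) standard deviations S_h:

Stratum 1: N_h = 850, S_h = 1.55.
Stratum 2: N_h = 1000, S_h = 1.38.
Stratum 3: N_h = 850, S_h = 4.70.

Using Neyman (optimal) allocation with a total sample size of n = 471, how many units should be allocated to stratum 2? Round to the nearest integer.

97

Neyman allocation: n_h = n · N_h S_h / Σ N_i S_i, with n = 471.
  stratum 1: N_h·S_h = 850·1.55 = 1317.50
  stratum 2: N_h·S_h = 1000·1.38 = 1380.00
  stratum 3: N_h·S_h = 850·4.70 = 3995.00
Σ N_h S_h = 6692.50
n for stratum 2 = 471·1380.00/6692.50 = 97.121 → 97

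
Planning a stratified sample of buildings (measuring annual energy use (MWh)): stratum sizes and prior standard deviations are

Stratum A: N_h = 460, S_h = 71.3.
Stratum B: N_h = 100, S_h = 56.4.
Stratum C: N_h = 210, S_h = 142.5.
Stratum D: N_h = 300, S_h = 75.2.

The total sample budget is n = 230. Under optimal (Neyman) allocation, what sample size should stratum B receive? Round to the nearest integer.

Neyman allocation: n_h = n · N_h S_h / Σ N_i S_i, with n = 230.
  stratum A: N_h·S_h = 460·71.3 = 32798.00
  stratum B: N_h·S_h = 100·56.4 = 5640.00
  stratum C: N_h·S_h = 210·142.5 = 29925.00
  stratum D: N_h·S_h = 300·75.2 = 22560.00
Σ N_h S_h = 90923.00
n for stratum B = 230·5640.00/90923.00 = 14.267 → 14

14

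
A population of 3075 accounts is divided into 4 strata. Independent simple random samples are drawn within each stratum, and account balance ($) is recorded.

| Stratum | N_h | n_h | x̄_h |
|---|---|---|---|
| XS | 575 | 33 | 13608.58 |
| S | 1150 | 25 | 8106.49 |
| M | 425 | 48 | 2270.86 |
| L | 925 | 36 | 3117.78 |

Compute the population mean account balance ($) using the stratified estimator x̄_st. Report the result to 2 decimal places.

N = Σ N_h = 3075. Stratum weights W_h = N_h/N.
x̄_st = (575·13608.58 + 1150·8106.49 + 425·2270.86 + 925·3117.78) / 3075 = 6828.1167

x̄_st ≈ 6828.12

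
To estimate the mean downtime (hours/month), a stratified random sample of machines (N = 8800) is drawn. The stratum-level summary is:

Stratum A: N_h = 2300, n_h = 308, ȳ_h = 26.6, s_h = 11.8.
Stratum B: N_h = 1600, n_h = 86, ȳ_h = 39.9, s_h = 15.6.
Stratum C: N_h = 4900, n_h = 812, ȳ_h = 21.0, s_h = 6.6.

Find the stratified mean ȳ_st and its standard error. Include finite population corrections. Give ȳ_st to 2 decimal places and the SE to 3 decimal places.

ȳ_st = Σ W_h ȳ_h = (2300·26.6 + 1600·39.9 + 4900·21.0)/8800 = 25.90000
V̂(ȳ_st) = Σ W_h² (1 − n_h/N_h) s_h²/n_h, with W_h = N_h/N and N = 8800:
  stratum A: (2300/8800)²·(1 − 308/2300)·11.8²/308 = 0.0267464
  stratum B: (1600/8800)²·(1 − 86/1600)·15.6²/86 = 0.0885179
  stratum C: (4900/8800)²·(1 − 812/4900)·6.6²/812 = 0.0138763
V̂(ȳ_st) = 0.129141
SE(ȳ_st) = √0.129141 = 0.359361

ȳ_st ≈ 25.90, SE ≈ 0.359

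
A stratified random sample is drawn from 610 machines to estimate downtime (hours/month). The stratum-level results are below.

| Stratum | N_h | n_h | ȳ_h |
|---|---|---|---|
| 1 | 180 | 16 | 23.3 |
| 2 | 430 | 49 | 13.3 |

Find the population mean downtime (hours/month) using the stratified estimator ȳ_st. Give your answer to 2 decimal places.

ȳ_st ≈ 16.25

N = Σ N_h = 610. Stratum weights W_h = N_h/N.
ȳ_st = (180·23.3 + 430·13.3) / 610 = 16.2508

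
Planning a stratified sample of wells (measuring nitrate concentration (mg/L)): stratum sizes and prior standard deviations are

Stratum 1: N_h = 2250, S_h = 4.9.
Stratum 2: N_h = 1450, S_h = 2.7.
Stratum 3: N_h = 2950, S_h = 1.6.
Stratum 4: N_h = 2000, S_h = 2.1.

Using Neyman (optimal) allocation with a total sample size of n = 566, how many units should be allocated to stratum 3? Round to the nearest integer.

Neyman allocation: n_h = n · N_h S_h / Σ N_i S_i, with n = 566.
  stratum 1: N_h·S_h = 2250·4.9 = 11025.00
  stratum 2: N_h·S_h = 1450·2.7 = 3915.00
  stratum 3: N_h·S_h = 2950·1.6 = 4720.00
  stratum 4: N_h·S_h = 2000·2.1 = 4200.00
Σ N_h S_h = 23860.00
n for stratum 3 = 566·4720.00/23860.00 = 111.966 → 112

112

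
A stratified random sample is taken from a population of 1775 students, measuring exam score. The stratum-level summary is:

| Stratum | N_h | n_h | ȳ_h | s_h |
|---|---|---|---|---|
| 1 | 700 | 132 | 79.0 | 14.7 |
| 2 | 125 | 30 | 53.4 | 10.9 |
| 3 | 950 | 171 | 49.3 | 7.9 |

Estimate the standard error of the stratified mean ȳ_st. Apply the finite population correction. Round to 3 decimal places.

SE(ȳ_st) ≈ 0.554

V̂(ȳ_st) = Σ W_h² (1 − n_h/N_h) s_h²/n_h, with W_h = N_h/N and N = 1775:
  stratum 1: (700/1775)²·(1 − 132/700)·14.7²/132 = 0.206591
  stratum 2: (125/1775)²·(1 − 30/125)·10.9²/30 = 0.0149269
  stratum 3: (950/1775)²·(1 − 171/950)·7.9²/171 = 0.0857279
V̂(ȳ_st) = 0.307245
SE(ȳ_st) = √0.307245 = 0.554297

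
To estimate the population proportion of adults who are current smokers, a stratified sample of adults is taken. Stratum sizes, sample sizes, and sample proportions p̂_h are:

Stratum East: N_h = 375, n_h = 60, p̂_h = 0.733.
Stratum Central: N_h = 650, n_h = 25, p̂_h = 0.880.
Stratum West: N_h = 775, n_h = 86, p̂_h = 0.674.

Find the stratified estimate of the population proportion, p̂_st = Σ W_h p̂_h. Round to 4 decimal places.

p̂_st ≈ 0.7607

N = 1800; stratum weights W_h = N_h/N.
p̂_st = Σ W_h p̂_h = (375·0.733 + 650·0.880 + 775·0.674)/1800 = 0.76068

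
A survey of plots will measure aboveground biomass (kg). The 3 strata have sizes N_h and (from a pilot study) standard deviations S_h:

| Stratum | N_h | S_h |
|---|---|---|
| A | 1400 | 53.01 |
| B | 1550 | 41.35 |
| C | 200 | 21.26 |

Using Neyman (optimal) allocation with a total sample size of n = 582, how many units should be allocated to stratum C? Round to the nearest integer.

17

Neyman allocation: n_h = n · N_h S_h / Σ N_i S_i, with n = 582.
  stratum A: N_h·S_h = 1400·53.01 = 74214.00
  stratum B: N_h·S_h = 1550·41.35 = 64092.50
  stratum C: N_h·S_h = 200·21.26 = 4252.00
Σ N_h S_h = 142558.50
n for stratum C = 582·4252.00/142558.50 = 17.359 → 17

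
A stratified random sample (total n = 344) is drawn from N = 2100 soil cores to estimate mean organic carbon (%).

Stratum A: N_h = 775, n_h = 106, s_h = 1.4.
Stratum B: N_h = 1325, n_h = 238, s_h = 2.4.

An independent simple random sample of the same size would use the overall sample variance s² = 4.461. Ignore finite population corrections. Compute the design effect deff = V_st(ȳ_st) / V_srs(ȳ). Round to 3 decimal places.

V̂(ȳ_st) = Σ W_h² s_h²/n_h, with W_h = N_h/N and N = 2100:
  stratum A: (775/2100)²·1.4²/106 = 0.00251834
  stratum B: (1325/2100)²·2.4²/238 = 0.00963471
V_st = 0.0121531
V_srs = s²/n = 4.461/344 = 0.012968
deff = V_st / V_srs = 0.0121531/0.012968 = 0.9372

deff ≈ 0.937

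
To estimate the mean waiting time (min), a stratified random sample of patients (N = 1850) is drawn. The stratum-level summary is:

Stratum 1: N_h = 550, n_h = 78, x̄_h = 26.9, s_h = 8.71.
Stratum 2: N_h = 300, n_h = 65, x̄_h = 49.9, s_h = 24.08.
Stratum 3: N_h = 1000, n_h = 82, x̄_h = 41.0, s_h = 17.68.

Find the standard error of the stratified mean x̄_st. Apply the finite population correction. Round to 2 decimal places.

SE(x̄_st) ≈ 1.13

V̂(x̄_st) = Σ W_h² (1 − n_h/N_h) s_h²/n_h, with W_h = N_h/N and N = 1850:
  stratum 1: (550/1850)²·(1 − 78/550)·8.71²/78 = 0.0737739
  stratum 2: (300/1850)²·(1 − 65/300)·24.08²/65 = 0.183758
  stratum 3: (1000/1850)²·(1 − 82/1000)·17.68²/82 = 1.02247
V̂(x̄_st) = 1.28
SE(x̄_st) = √1.28 = 1.13137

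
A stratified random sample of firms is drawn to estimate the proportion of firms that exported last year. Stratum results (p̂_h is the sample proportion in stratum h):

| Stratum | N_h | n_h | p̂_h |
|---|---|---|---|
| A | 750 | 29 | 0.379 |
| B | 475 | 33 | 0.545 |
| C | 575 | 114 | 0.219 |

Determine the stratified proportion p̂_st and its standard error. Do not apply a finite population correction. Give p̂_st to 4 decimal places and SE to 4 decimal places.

p̂_st ≈ 0.3717, SE ≈ 0.0464

N = 1800; stratum weights W_h = N_h/N.
p̂_st = Σ W_h p̂_h = (750·0.379 + 475·0.545 + 575·0.219)/1800 = 0.37169
V̂(p̂_st) = Σ W_h² p̂_h(1−p̂_h)/(n_h−1):
  stratum A: (750/1800)²·0.379·0.621/28 = 0.00145932
  stratum B: (475/1800)²·0.545·0.455/32 = 0.000539635
  stratum C: (575/1800)²·0.219·0.781/113 = 0.000154457
V̂(p̂_st) = 0.00215341; SE = √V̂ = 0.0464049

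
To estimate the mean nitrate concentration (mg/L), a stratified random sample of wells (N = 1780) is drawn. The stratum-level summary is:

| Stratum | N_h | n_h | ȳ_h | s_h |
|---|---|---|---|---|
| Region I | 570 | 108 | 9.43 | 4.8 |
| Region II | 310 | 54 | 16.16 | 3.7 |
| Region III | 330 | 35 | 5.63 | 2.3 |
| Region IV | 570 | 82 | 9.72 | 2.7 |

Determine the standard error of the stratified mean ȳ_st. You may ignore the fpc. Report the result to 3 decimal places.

SE(ȳ_st) ≈ 0.209

V̂(ȳ_st) = Σ W_h² s_h²/n_h, with W_h = N_h/N and N = 1780:
  stratum Region I: (570/1780)²·4.8²/108 = 0.021876
  stratum Region II: (310/1780)²·3.7²/54 = 0.00768941
  stratum Region III: (330/1780)²·2.3²/35 = 0.00519488
  stratum Region IV: (570/1780)²·2.7²/82 = 0.0091164
V̂(ȳ_st) = 0.0438767
SE(ȳ_st) = √0.0438767 = 0.209468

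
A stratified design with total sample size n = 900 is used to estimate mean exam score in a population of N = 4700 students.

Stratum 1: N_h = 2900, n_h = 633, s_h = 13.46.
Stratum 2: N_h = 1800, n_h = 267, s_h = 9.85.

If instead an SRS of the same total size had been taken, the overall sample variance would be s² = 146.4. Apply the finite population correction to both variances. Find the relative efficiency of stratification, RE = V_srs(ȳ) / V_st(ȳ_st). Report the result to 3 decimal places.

RE ≈ 1.007

V̂(ȳ_st) = Σ W_h² (1 − n_h/N_h) s_h²/n_h, with W_h = N_h/N and N = 4700:
  stratum 1: (2900/4700)²·(1 − 633/2900)·13.46²/633 = 0.0851805
  stratum 2: (1800/4700)²·(1 − 267/1800)·9.85²/267 = 0.0453921
V_st = 0.130573
V_srs = (1 − 900/4700)·146.4/900 = 0.131518
Relative efficiency = V_srs / V_st = 0.131518/0.130573 = 1.0072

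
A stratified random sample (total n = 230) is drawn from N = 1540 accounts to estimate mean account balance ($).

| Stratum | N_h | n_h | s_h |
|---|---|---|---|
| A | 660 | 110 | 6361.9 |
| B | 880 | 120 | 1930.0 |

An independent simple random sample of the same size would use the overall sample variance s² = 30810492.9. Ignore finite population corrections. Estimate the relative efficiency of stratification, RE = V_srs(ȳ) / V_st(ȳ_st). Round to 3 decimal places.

RE ≈ 1.724

V̂(ȳ_st) = Σ W_h² s_h²/n_h, with W_h = N_h/N and N = 1540:
  stratum A: (660/1540)²·6361.9²/110 = 67581.4
  stratum B: (880/1540)²·1930.0²/120 = 10135.8
V_st = 77717.2
V_srs = s²/n = 30810492.9/230 = 133959
Relative efficiency = V_srs / V_st = 133959/77717.2 = 1.7237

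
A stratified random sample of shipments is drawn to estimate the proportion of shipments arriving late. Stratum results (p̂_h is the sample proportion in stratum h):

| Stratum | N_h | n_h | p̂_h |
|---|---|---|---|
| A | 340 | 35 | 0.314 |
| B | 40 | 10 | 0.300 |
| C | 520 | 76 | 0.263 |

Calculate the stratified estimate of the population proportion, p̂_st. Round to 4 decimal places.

p̂_st ≈ 0.2839

N = 900; stratum weights W_h = N_h/N.
p̂_st = Σ W_h p̂_h = (340·0.314 + 40·0.300 + 520·0.263)/900 = 0.28391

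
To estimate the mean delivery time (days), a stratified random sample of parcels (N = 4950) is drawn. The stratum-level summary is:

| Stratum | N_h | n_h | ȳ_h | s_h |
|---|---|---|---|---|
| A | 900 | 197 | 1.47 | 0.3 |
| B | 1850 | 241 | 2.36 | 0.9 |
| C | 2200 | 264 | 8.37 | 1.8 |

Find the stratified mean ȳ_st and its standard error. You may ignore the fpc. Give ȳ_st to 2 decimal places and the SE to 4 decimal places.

ȳ_st = Σ W_h ȳ_h = (900·1.47 + 1850·2.36 + 2200·8.37)/4950 = 4.86929
V̂(ȳ_st) = Σ W_h² s_h²/n_h, with W_h = N_h/N and N = 4950:
  stratum A: (900/4950)²·0.3²/197 = 1.51026e-05
  stratum B: (1850/4950)²·0.9²/241 = 0.000469463
  stratum C: (2200/4950)²·1.8²/264 = 0.00242424
V̂(ȳ_st) = 0.00290881
SE(ȳ_st) = √0.00290881 = 0.0539334

ȳ_st ≈ 4.87, SE ≈ 0.0539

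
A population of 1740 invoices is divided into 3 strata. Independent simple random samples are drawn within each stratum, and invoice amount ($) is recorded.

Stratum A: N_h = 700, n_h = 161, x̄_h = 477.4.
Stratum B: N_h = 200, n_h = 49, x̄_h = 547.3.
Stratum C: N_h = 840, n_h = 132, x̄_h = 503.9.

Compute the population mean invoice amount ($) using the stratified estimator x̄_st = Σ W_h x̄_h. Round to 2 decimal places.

N = Σ N_h = 1740. Stratum weights W_h = N_h/N.
x̄_st = (700·477.4 + 200·547.3 + 840·503.9) / 1740 = 498.2276

x̄_st ≈ 498.23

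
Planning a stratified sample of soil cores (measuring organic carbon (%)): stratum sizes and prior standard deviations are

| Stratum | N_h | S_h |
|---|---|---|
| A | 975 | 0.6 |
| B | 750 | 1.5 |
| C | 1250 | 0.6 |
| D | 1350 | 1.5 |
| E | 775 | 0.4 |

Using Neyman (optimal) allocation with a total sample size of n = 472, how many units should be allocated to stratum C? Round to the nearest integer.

Neyman allocation: n_h = n · N_h S_h / Σ N_i S_i, with n = 472.
  stratum A: N_h·S_h = 975·0.6 = 585.00
  stratum B: N_h·S_h = 750·1.5 = 1125.00
  stratum C: N_h·S_h = 1250·0.6 = 750.00
  stratum D: N_h·S_h = 1350·1.5 = 2025.00
  stratum E: N_h·S_h = 775·0.4 = 310.00
Σ N_h S_h = 4795.00
n for stratum C = 472·750.00/4795.00 = 73.827 → 74

74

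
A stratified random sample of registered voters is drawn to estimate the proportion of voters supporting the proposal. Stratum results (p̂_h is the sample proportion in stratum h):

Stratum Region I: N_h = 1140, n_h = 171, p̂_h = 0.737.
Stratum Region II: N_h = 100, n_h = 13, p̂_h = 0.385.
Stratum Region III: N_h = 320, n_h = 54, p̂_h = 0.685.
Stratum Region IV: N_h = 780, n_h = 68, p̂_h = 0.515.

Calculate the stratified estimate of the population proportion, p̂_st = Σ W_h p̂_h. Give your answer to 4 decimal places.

p̂_st ≈ 0.6408

N = 2340; stratum weights W_h = N_h/N.
p̂_st = Σ W_h p̂_h = (1140·0.737 + 100·0.385 + 320·0.685 + 780·0.515)/2340 = 0.64085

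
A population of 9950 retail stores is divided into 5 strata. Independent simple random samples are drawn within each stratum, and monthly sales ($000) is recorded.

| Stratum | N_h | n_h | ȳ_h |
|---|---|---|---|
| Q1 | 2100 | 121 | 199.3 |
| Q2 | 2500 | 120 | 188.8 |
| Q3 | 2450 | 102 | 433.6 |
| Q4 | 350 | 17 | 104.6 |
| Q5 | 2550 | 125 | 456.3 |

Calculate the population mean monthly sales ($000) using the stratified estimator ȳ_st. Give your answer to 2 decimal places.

N = Σ N_h = 9950. Stratum weights W_h = N_h/N.
ȳ_st = (2100·199.3 + 2500·188.8 + 2450·433.6 + 350·104.6 + 2550·456.3) / 9950 = 316.8869

ȳ_st ≈ 316.89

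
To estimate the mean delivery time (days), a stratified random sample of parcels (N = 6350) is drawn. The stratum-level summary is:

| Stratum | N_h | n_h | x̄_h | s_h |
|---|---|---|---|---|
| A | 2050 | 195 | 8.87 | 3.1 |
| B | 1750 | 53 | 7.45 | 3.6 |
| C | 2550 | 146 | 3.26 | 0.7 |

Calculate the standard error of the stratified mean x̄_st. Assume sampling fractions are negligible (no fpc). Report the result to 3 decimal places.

SE(x̄_st) ≈ 0.156

V̂(x̄_st) = Σ W_h² s_h²/n_h, with W_h = N_h/N and N = 6350:
  stratum A: (2050/6350)²·3.1²/195 = 0.00513628
  stratum B: (1750/6350)²·3.6²/53 = 0.018572
  stratum C: (2550/6350)²·0.7²/146 = 0.000541223
V̂(x̄_st) = 0.0242495
SE(x̄_st) = √0.0242495 = 0.155722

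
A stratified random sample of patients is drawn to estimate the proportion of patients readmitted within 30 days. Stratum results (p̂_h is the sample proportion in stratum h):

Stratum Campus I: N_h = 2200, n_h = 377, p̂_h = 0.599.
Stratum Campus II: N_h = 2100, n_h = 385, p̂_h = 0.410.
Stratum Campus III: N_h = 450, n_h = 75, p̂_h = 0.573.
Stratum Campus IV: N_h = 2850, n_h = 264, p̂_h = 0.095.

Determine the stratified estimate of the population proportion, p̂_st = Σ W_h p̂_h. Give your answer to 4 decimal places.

N = 7600; stratum weights W_h = N_h/N.
p̂_st = Σ W_h p̂_h = (2200·0.599 + 2100·0.410 + 450·0.573 + 2850·0.095)/7600 = 0.35624

p̂_st ≈ 0.3562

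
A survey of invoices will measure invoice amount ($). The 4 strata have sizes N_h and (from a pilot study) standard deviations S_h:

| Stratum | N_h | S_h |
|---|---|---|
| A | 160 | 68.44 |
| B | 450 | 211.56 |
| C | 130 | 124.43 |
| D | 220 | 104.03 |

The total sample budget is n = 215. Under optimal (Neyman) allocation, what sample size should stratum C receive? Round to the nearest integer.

Neyman allocation: n_h = n · N_h S_h / Σ N_i S_i, with n = 215.
  stratum A: N_h·S_h = 160·68.44 = 10950.40
  stratum B: N_h·S_h = 450·211.56 = 95202.00
  stratum C: N_h·S_h = 130·124.43 = 16175.90
  stratum D: N_h·S_h = 220·104.03 = 22886.60
Σ N_h S_h = 145214.90
n for stratum C = 215·16175.90/145214.90 = 23.949 → 24

24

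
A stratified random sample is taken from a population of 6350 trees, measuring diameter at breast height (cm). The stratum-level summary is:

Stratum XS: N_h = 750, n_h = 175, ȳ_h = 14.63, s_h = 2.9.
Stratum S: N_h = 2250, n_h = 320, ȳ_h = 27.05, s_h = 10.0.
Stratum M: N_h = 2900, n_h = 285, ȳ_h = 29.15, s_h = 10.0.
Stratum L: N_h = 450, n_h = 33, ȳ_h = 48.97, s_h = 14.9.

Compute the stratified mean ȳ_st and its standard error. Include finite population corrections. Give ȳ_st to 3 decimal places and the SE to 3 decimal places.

ȳ_st = Σ W_h ȳ_h = (750·14.63 + 2250·27.05 + 2900·29.15 + 450·48.97)/6350 = 28.09551
V̂(ȳ_st) = Σ W_h² (1 − n_h/N_h) s_h²/n_h, with W_h = N_h/N and N = 6350:
  stratum XS: (750/6350)²·(1 − 175/750)·2.9²/175 = 0.000513972
  stratum S: (2250/6350)²·(1 − 320/2250)·10.0²/320 = 0.0336544
  stratum M: (2900/6350)²·(1 − 285/2900)·10.0²/285 = 0.0659899
  stratum L: (450/6350)²·(1 − 33/450)·14.9²/33 = 0.0313083
V̂(ȳ_st) = 0.131467
SE(ȳ_st) = √0.131467 = 0.362583

ȳ_st ≈ 28.096, SE ≈ 0.363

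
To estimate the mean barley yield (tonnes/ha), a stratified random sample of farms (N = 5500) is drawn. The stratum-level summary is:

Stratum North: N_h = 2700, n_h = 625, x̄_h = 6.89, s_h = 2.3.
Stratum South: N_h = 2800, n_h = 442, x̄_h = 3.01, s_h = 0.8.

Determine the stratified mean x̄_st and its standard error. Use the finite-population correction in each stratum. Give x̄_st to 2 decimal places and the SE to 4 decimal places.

x̄_st ≈ 4.91, SE ≈ 0.0434

x̄_st = Σ W_h x̄_h = (2700·6.89 + 2800·3.01)/5500 = 4.91473
V̂(x̄_st) = Σ W_h² (1 − n_h/N_h) s_h²/n_h, with W_h = N_h/N and N = 5500:
  stratum North: (2700/5500)²·(1 − 625/2700)·2.3²/625 = 0.00156759
  stratum South: (2800/5500)²·(1 − 442/2800)·0.8²/442 = 0.000316034
V̂(x̄_st) = 0.00188362
SE(x̄_st) = √0.00188362 = 0.0434007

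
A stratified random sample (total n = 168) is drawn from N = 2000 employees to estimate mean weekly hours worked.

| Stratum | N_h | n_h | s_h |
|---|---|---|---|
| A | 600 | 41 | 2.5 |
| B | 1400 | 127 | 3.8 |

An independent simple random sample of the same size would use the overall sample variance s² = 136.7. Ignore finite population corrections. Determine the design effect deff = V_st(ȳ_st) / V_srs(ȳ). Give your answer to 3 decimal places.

V̂(ȳ_st) = Σ W_h² s_h²/n_h, with W_h = N_h/N and N = 2000:
  stratum A: (600/2000)²·2.5²/41 = 0.0137195
  stratum B: (1400/2000)²·3.8²/127 = 0.0557134
V_st = 0.0694329
V_srs = s²/n = 136.7/168 = 0.81369
deff = V_st / V_srs = 0.0694329/0.81369 = 0.0853

deff ≈ 0.085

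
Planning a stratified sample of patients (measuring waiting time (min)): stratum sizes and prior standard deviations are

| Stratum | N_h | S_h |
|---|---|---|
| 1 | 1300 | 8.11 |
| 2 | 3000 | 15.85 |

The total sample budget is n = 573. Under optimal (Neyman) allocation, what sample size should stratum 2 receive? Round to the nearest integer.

Neyman allocation: n_h = n · N_h S_h / Σ N_i S_i, with n = 573.
  stratum 1: N_h·S_h = 1300·8.11 = 10543.00
  stratum 2: N_h·S_h = 3000·15.85 = 47550.00
Σ N_h S_h = 58093.00
n for stratum 2 = 573·47550.00/58093.00 = 469.009 → 469

469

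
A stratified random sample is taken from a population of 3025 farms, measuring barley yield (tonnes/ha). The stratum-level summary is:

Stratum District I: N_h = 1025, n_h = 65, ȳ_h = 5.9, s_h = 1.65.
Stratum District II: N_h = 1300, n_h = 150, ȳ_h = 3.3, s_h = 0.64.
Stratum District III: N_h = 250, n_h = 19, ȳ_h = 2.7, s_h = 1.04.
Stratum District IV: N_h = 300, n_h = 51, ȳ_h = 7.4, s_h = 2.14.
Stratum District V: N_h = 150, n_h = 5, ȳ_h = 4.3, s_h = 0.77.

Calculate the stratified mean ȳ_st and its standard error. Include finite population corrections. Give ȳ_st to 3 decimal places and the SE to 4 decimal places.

ȳ_st = Σ W_h ȳ_h = (1025·5.9 + 1300·3.3 + 250·2.7 + 300·7.4 + 150·4.3)/3025 = 4.58760
V̂(ȳ_st) = Σ W_h² (1 − n_h/N_h) s_h²/n_h, with W_h = N_h/N and N = 3025:
  stratum District I: (1025/3025)²·(1 − 65/1025)·1.65²/65 = 0.00450401
  stratum District II: (1300/3025)²·(1 − 150/1300)·0.64²/150 = 0.000446128
  stratum District III: (250/3025)²·(1 − 19/250)·1.04²/19 = 0.000359265
  stratum District IV: (300/3025)²·(1 − 51/300)·2.14²/51 = 0.000733039
  stratum District V: (150/3025)²·(1 − 5/150)·0.77²/5 = 0.000281851
V̂(ȳ_st) = 0.00632429
SE(ȳ_st) = √0.00632429 = 0.0795254

ȳ_st ≈ 4.588, SE ≈ 0.0795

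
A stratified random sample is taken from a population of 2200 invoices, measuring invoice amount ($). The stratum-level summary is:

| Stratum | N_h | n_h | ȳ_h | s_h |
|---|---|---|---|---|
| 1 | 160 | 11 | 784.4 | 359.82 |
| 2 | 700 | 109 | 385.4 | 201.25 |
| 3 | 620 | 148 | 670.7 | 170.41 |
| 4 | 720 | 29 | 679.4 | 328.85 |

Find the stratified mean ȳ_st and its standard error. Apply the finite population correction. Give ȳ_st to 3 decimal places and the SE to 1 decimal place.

ȳ_st ≈ 591.039, SE ≈ 22.0

ȳ_st = Σ W_h ȳ_h = (160·784.4 + 700·385.4 + 620·670.7 + 720·679.4)/2200 = 591.03909
V̂(ȳ_st) = Σ W_h² (1 − n_h/N_h) s_h²/n_h, with W_h = N_h/N and N = 2200:
  stratum 1: (160/2200)²·(1 − 11/160)·359.82²/11 = 57.9747
  stratum 2: (700/2200)²·(1 − 109/700)·201.25²/109 = 31.7604
  stratum 3: (620/2200)²·(1 − 148/620)·170.41²/148 = 11.8636
  stratum 4: (720/2200)²·(1 − 29/720)·328.85²/29 = 383.321
V̂(ȳ_st) = 484.92
SE(ȳ_st) = √484.92 = 22.0209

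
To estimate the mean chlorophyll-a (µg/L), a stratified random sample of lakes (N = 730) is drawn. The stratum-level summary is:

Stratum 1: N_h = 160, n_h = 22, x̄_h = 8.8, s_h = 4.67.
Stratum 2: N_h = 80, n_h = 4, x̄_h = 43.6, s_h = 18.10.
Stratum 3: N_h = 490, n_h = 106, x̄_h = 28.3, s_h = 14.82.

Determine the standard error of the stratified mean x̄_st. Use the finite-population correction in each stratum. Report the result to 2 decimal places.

V̂(x̄_st) = Σ W_h² (1 − n_h/N_h) s_h²/n_h, with W_h = N_h/N and N = 730:
  stratum 1: (160/730)²·(1 − 22/160)·4.67²/22 = 0.0410738
  stratum 2: (80/730)²·(1 − 4/80)·18.10²/4 = 0.934448
  stratum 3: (490/730)²·(1 − 106/490)·14.82²/106 = 0.731597
V̂(x̄_st) = 1.70712
SE(x̄_st) = √1.70712 = 1.30657

SE(x̄_st) ≈ 1.31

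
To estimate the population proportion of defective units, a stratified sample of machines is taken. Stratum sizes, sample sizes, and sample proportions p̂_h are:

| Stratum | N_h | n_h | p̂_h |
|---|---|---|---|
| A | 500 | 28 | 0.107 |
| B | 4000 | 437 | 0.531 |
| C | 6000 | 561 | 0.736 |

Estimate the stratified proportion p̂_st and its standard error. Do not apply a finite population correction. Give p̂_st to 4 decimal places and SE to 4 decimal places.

N = 10500; stratum weights W_h = N_h/N.
p̂_st = Σ W_h p̂_h = (500·0.107 + 4000·0.531 + 6000·0.736)/10500 = 0.62795
V̂(p̂_st) = Σ W_h² p̂_h(1−p̂_h)/(n_h−1):
  stratum A: (500/10500)²·0.107·0.893/27 = 8.02478e-06
  stratum B: (4000/10500)²·0.531·0.469/436 = 8.28938e-05
  stratum C: (6000/10500)²·0.736·0.264/560 = 0.000113297
V̂(p̂_st) = 0.000204215; SE = √V̂ = 0.0142904

p̂_st ≈ 0.6280, SE ≈ 0.0143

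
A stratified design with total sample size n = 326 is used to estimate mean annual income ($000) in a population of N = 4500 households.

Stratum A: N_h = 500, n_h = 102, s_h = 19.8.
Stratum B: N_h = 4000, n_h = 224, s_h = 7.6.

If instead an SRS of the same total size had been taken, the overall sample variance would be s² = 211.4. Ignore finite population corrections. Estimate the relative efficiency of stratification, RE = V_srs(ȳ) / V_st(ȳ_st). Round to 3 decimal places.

RE ≈ 2.582

V̂(ȳ_st) = Σ W_h² s_h²/n_h, with W_h = N_h/N and N = 4500:
  stratum A: (500/4500)²·19.8²/102 = 0.047451
  stratum B: (4000/4500)²·7.6²/224 = 0.203739
V_st = 0.25119
V_srs = s²/n = 211.4/326 = 0.648466
Relative efficiency = V_srs / V_st = 0.648466/0.25119 = 2.5816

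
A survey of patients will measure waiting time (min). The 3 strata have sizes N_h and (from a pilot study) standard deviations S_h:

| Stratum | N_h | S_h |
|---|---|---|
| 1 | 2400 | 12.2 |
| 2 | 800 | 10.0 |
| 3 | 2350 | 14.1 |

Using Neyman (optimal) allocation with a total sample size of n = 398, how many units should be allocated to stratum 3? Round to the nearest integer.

187

Neyman allocation: n_h = n · N_h S_h / Σ N_i S_i, with n = 398.
  stratum 1: N_h·S_h = 2400·12.2 = 29280.00
  stratum 2: N_h·S_h = 800·10.0 = 8000.00
  stratum 3: N_h·S_h = 2350·14.1 = 33135.00
Σ N_h S_h = 70415.00
n for stratum 3 = 398·33135.00/70415.00 = 187.286 → 187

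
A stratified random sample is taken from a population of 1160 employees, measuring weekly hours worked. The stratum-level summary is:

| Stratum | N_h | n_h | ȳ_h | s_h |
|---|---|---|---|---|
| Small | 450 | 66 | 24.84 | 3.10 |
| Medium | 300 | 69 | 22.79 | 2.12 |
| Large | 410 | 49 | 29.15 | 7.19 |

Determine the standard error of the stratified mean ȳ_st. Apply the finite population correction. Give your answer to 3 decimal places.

V̂(ȳ_st) = Σ W_h² (1 − n_h/N_h) s_h²/n_h, with W_h = N_h/N and N = 1160:
  stratum Small: (450/1160)²·(1 − 66/450)·3.10²/66 = 0.0186985
  stratum Medium: (300/1160)²·(1 − 69/300)·2.12²/69 = 0.00335459
  stratum Large: (410/1160)²·(1 − 49/410)·7.19²/49 = 0.116048
V̂(ȳ_st) = 0.138101
SE(ȳ_st) = √0.138101 = 0.371619

SE(ȳ_st) ≈ 0.372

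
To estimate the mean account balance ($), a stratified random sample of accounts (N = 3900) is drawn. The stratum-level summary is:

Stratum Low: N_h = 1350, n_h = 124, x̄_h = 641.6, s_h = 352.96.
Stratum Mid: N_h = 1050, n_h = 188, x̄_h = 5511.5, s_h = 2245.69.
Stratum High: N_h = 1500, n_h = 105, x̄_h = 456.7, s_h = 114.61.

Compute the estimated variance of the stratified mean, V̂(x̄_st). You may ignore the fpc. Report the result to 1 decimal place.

V̂(x̄_st) = Σ W_h² s_h²/n_h, with W_h = N_h/N and N = 3900:
  stratum Low: (1350/3900)²·352.96²/124 = 120.384
  stratum Mid: (1050/3900)²·2245.69²/188 = 1944.42
  stratum High: (1500/3900)²·114.61²/105 = 18.5058
V̂(x̄_st) = 2083.31

V̂(x̄_st) ≈ 2083.3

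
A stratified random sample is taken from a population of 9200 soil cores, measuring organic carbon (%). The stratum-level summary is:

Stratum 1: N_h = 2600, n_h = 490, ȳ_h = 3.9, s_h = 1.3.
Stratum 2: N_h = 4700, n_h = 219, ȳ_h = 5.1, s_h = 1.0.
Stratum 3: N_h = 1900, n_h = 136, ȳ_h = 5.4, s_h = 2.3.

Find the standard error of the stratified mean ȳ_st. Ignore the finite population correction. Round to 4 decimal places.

SE(ȳ_st) ≈ 0.0559

V̂(ȳ_st) = Σ W_h² s_h²/n_h, with W_h = N_h/N and N = 9200:
  stratum 1: (2600/9200)²·1.3²/490 = 0.000275462
  stratum 2: (4700/9200)²·1.0²/219 = 0.00119172
  stratum 3: (1900/9200)²·2.3²/136 = 0.00165901
V̂(ȳ_st) = 0.00312619
SE(ȳ_st) = √0.00312619 = 0.0559124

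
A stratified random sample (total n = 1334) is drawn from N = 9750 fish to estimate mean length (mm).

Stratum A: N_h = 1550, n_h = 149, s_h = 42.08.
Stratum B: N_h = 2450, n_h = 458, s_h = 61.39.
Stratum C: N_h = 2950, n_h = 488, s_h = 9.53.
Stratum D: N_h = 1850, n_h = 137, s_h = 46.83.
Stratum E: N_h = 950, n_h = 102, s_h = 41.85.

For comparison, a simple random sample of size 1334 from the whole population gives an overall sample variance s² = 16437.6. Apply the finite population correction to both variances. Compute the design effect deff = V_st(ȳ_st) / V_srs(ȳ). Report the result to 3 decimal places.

V̂(ȳ_st) = Σ W_h² (1 − n_h/N_h) s_h²/n_h, with W_h = N_h/N and N = 9750:
  stratum A: (1550/9750)²·(1 − 149/1550)·42.08²/149 = 0.271472
  stratum B: (2450/9750)²·(1 − 458/2450)·61.39²/458 = 0.422451
  stratum C: (2950/9750)²·(1 − 488/2950)·9.53²/488 = 0.0142189
  stratum D: (1850/9750)²·(1 − 137/1850)·46.83²/137 = 0.533639
  stratum E: (950/9750)²·(1 − 102/950)·41.85²/102 = 0.145513
V_st = 1.38729
V_srs = (1 − 1334/9750)·16437.6/1334 = 10.6361
deff = V_st / V_srs = 1.38729/10.6361 = 0.1304

deff ≈ 0.130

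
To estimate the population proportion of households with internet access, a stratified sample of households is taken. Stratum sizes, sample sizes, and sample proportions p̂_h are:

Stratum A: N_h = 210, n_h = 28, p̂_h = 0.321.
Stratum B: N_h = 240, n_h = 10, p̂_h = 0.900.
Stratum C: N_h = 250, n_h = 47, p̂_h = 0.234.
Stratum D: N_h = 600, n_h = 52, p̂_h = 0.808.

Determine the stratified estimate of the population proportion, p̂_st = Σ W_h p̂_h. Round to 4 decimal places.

p̂_st ≈ 0.6359

N = 1300; stratum weights W_h = N_h/N.
p̂_st = Σ W_h p̂_h = (210·0.321 + 240·0.900 + 250·0.234 + 600·0.808)/1300 = 0.63593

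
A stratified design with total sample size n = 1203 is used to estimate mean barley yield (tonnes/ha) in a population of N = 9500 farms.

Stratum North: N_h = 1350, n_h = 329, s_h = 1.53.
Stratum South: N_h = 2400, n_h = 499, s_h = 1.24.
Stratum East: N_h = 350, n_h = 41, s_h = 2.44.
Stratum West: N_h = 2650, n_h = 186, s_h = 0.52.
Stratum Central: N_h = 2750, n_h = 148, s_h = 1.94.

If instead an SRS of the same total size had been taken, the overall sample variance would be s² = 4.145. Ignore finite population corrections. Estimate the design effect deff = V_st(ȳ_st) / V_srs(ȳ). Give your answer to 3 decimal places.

V̂(ȳ_st) = Σ W_h² s_h²/n_h, with W_h = N_h/N and N = 9500:
  stratum North: (1350/9500)²·1.53²/329 = 0.000143684
  stratum South: (2400/9500)²·1.24²/499 = 0.000196661
  stratum East: (350/9500)²·2.44²/41 = 0.000197099
  stratum West: (2650/9500)²·0.52²/186 = 0.00011312
  stratum Central: (2750/9500)²·1.94²/148 = 0.00213088
V_st = 0.00278145
V_srs = s²/n = 4.145/1203 = 0.00344555
deff = V_st / V_srs = 0.00278145/0.00344555 = 0.8073

deff ≈ 0.807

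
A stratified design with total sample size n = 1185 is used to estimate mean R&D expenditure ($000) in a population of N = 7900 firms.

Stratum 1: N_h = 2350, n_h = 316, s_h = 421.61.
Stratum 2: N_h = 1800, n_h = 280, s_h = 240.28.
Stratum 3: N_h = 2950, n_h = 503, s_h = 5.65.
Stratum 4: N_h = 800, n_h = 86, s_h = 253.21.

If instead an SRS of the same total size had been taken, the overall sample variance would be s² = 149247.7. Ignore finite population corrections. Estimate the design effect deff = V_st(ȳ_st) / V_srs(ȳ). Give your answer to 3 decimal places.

V̂(ȳ_st) = Σ W_h² s_h²/n_h, with W_h = N_h/N and N = 7900:
  stratum 1: (2350/7900)²·421.61²/316 = 49.7756
  stratum 2: (1800/7900)²·240.28²/280 = 10.7045
  stratum 3: (2950/7900)²·5.65²/503 = 0.0088495
  stratum 4: (800/7900)²·253.21²/86 = 7.6452
V_st = 68.1342
V_srs = s²/n = 149247.7/1185 = 125.947
deff = V_st / V_srs = 68.1342/125.947 = 0.5410

deff ≈ 0.541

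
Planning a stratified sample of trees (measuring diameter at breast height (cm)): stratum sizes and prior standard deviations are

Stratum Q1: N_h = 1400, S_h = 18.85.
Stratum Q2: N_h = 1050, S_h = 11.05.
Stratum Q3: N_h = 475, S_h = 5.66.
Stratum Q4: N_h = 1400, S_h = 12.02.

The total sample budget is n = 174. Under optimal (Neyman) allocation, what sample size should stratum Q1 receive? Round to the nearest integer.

80

Neyman allocation: n_h = n · N_h S_h / Σ N_i S_i, with n = 174.
  stratum Q1: N_h·S_h = 1400·18.85 = 26390.00
  stratum Q2: N_h·S_h = 1050·11.05 = 11602.50
  stratum Q3: N_h·S_h = 475·5.66 = 2688.50
  stratum Q4: N_h·S_h = 1400·12.02 = 16828.00
Σ N_h S_h = 57509.00
n for stratum Q1 = 174·26390.00/57509.00 = 79.846 → 80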